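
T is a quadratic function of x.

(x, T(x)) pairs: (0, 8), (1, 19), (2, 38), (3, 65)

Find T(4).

100

First differences: 11, 19, 27. Second differences: 8, 8.
Level-2 differences are constant, so T has degree 2.
Fitting a degree-2 polynomial gives T(x) = 4x² + 7x + 8.
Then T(4) = 100.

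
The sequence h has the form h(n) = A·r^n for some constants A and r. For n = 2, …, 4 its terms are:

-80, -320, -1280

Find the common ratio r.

Consecutive ratio: -320/(-80) = 4, and -1280/(-320) = 4, so r = 4.
Then A·4^2 = -80 gives A = -5, and h(n) = -5·4^n.

4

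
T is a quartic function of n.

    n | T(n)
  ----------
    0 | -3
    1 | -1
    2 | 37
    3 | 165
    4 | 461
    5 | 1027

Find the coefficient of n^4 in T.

1

First differences: 2, 38, 128, 296, 566. Second differences: 36, 90, 168, 270. Third differences: 54, 78, 102. Fourth differences: 24, 24.
Level-4 differences are constant, so T has degree 4.
Fitting a degree-4 polynomial gives T(n) = n^4 + 3n³ + 2n² - 4n - 3.
The coefficient of n^4 is 1.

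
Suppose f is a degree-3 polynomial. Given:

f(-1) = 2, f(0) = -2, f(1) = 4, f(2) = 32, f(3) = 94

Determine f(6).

604

First differences: -4, 6, 28, 62. Second differences: 10, 22, 34. Third differences: 12, 12.
Level-3 differences are constant, so f has degree 3.
Fitting a degree-3 polynomial gives f(k) = 2k³ + 5k² - k - 2.
Then f(6) = 604.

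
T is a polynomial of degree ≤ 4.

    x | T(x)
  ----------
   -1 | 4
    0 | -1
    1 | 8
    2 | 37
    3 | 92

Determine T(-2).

First differences: -5, 9, 29, 55. Second differences: 14, 20, 26. Third differences: 6, 6.
Level-3 differences are constant, so T has degree 3.
Fitting a degree-3 polynomial gives T(x) = x³ + 7x² + x - 1.
Then T(-2) = 17.

17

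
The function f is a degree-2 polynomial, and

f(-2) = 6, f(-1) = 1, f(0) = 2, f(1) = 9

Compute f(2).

22

First differences: -5, 1, 7. Second differences: 6, 6.
Level-2 differences are constant, so f has degree 2.
Fitting a degree-2 polynomial gives f(x) = 3x² + 4x + 2.
Then f(2) = 22.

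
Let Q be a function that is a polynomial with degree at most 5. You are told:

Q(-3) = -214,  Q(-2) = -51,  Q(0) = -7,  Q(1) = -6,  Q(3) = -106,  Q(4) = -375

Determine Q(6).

-2131

Write Q(n) = an^5 + bn^4 + cn³ + dn² + en + p; the 6 given values yield a linear system in the 6 coefficients.
Solving, the leading coefficient vanishes, and Q(n) = -2n^4 + 2n³ + n² - 7.
Then Q(6) = -2131.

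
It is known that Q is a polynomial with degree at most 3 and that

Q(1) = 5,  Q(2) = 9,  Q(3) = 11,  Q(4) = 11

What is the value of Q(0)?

First differences: 4, 2, 0. Second differences: -2, -2.
Level-2 differences are constant, so Q has degree 2.
Fitting a degree-2 polynomial gives Q(t) = -t² + 7t - 1.
Then Q(0) = -1.

-1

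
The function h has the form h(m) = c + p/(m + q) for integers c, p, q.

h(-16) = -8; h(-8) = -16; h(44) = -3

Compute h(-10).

-12

(h(m) − c)(m + q) = p for each data point; the three points give a linear system in c and q, then p follows.
Solving: c = -4, q = 4, p = 48, so h(m) = -4 + 48/(m + 4).
Then h(-10) = -4 + 48/(-6) = -12.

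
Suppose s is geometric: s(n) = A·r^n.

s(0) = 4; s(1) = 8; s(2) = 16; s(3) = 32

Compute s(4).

64

Consecutive ratio: 8/4 = 2, and 16/8 = 2, so r = 2.
Then A·2^0 = 4 gives A = 4, and s(n) = 4·2^n.
s(4) = 4·2^4 = 64.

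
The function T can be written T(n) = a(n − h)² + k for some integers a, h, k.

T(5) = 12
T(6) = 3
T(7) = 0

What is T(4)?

First differences -9, -3; second difference 6 = 2a, so a = 3.
Expanding, the n-coefficient is −2ah = -6h; matching it to the data gives h = 7, and then k = 0.
So T(n) = 3(n − 7)² + 0.
T(4) = 3·(-3)² + 0 = 27.

27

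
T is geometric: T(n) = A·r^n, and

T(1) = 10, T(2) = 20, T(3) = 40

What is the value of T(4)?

Consecutive ratio: 20/10 = 2, and 40/20 = 2, so r = 2.
Then A·2^1 = 10 gives A = 5, and T(n) = 5·2^n.
T(4) = 5·2^4 = 80.

80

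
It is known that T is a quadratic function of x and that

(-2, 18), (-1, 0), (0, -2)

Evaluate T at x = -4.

102

Write T(x) = ax² + bx + c; the 3 given values yield a linear system in the 3 coefficients.
Solving, T(x) = 8x² + 6x - 2.
Then T(-4) = 102.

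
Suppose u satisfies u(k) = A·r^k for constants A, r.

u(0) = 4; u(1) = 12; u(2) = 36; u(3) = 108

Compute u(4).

324

Consecutive ratio: 12/4 = 3, and 36/12 = 3, so r = 3.
Then A·3^0 = 4 gives A = 4, and u(k) = 4·3^k.
u(4) = 4·3^4 = 324.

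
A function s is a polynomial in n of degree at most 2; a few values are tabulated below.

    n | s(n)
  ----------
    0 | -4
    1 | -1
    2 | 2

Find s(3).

5

First differences: 3, 3.
Level-1 differences are constant, so s has degree 1.
Extending the table by one column gives the next first difference 3, so s(3) = 2 + 3 = 5.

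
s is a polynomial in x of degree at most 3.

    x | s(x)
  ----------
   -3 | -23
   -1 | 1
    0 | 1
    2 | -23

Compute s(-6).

-119

Write s(x) = ax³ + bx² + cx + d; the 4 given values yield a linear system in the 4 coefficients.
Solving, the leading coefficient vanishes, and s(x) = -4x² - 4x + 1.
Then s(-6) = -119.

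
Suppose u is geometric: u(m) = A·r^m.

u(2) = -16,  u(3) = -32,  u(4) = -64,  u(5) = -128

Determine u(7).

-512

Consecutive ratio: -32/(-16) = 2, and -64/(-32) = 2, so r = 2.
Then A·2^2 = -16 gives A = -4, and u(m) = -4·2^m.
u(7) = -4·2^7 = -512.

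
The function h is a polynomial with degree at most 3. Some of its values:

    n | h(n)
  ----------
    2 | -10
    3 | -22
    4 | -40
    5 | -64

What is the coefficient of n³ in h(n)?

Write h(n) = an³ + bn² + cn + d; the 4 given values yield a linear system in the 4 coefficients.
Solving, the leading coefficient vanishes, and h(n) = -3n² + 3n - 4.
The coefficient of n³ is 0.

0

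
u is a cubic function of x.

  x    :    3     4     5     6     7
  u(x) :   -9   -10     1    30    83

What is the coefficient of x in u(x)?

4

First differences: -1, 11, 29, 53. Second differences: 12, 18, 24. Third differences: 6, 6.
Level-3 differences are constant, so u has degree 3.
Fitting a degree-3 polynomial gives u(x) = x³ - 6x² + 4x + 6.
The coefficient of x is 4.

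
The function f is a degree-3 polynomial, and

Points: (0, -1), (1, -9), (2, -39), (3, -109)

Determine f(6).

-739

Write f(t) = at³ + bt² + ct + d; the 4 given values yield a linear system in the 4 coefficients.
Solving, f(t) = -3t³ - 2t² - 3t - 1.
Then f(6) = -739.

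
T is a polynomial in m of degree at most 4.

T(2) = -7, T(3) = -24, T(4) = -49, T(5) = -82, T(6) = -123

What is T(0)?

3

First differences: -17, -25, -33, -41. Second differences: -8, -8, -8.
Level-2 differences are constant, so T has degree 2.
Fitting a degree-2 polynomial gives T(m) = -4m² + 3m + 3.
The constant term is T(0) = 3.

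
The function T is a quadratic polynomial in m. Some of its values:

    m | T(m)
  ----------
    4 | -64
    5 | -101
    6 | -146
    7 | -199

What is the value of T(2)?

-14

Write T(m) = am² + bm + c; the 4 given values yield a linear system in the 3 coefficients.
Solving, T(m) = -4m² - m + 4.
Then T(2) = -14.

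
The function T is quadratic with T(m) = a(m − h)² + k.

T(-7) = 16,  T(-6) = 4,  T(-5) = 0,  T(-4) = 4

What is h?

-5

First differences -12, -4, 4; second difference 8 = 2a, so a = 4.
Expanding, the m-coefficient is −2ah = -8h; matching it to the data gives h = -5, and then k = 0.
So T(m) = 4(m + 5)² + 0.
Hence h = -5.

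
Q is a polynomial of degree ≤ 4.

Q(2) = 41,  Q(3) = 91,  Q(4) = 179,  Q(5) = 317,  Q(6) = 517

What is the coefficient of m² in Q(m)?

1

Write Q(m) = am^4 + bm³ + cm² + dm + e; the 5 given values yield a linear system in the 5 coefficients.
Solving, the leading coefficient vanishes, and Q(m) = 2m³ + m² + 7m + 7.
The coefficient of m² is 1.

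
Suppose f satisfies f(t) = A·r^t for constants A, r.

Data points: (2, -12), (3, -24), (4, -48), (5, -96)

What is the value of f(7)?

-384

Consecutive ratio: -24/(-12) = 2, and -48/(-24) = 2, so r = 2.
Then A·2^2 = -12 gives A = -3, and f(t) = -3·2^t.
f(7) = -3·2^7 = -384.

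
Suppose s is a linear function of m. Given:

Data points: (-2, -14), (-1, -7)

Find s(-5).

Write s(m) = am + b; the 2 given values yield a linear system in the 2 coefficients.
Solving, s(m) = 7m.
Then s(-5) = -35.

-35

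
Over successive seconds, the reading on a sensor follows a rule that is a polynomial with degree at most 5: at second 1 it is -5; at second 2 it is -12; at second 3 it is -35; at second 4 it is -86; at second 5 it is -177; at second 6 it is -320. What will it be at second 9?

Write the value at n as s(n).
First differences: -7, -23, -51, -91, -143. Second differences: -16, -28, -40, -52. Third differences: -12, -12, -12.
Level-3 differences are constant, so s has degree 3.
Fitting a degree-3 polynomial gives s(n) = -2n³ + 4n² - 5n - 2.
Then s(9) = -1181.

-1181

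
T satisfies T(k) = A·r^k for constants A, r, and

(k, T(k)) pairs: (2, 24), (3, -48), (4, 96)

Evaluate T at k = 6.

384

Consecutive ratio: -48/24 = -2, and 96/(-48) = -2, so r = -2.
Then A·(-2)^2 = 24 gives A = 6, and T(k) = 6·(-2)^k.
T(6) = 6·(-2)^6 = 384.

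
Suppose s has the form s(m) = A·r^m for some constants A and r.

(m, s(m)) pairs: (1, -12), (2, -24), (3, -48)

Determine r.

Consecutive ratio: -24/(-12) = 2, and -48/(-24) = 2, so r = 2.
Then A·2^1 = -12 gives A = -6, and s(m) = -6·2^m.

2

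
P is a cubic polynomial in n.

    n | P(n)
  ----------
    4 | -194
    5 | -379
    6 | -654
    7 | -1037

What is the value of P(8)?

Write P(n) = an³ + bn² + cn + d; the 4 given values yield a linear system in the 4 coefficients.
Solving, P(n) = -3n³ - 2n + 6.
Then P(8) = -1546.

-1546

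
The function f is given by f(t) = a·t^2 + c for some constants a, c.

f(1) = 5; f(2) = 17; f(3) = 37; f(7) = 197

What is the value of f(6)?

145

From f(1) = 5 and f(2) = 17: 1a + c = 5 and 4a + c = 17.
Subtracting: 3a = 12, so a = 4; then c = 5 − 4·1 = 1.
So f(t) = 4t² + 1, and f(6) = 145.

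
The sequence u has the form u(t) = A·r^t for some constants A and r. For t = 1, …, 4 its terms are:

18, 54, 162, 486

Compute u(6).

Consecutive ratio: 54/18 = 3, and 162/54 = 3, so r = 3.
Then A·3^1 = 18 gives A = 6, and u(t) = 6·3^t.
u(6) = 6·3^6 = 4374.

4374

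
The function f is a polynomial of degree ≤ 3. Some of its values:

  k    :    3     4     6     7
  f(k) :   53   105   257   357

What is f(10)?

Write f(k) = ak³ + bk² + ck + d; the 4 given values yield a linear system in the 4 coefficients.
Solving, the leading coefficient vanishes, and f(k) = 8k² - 4k - 7.
Then f(10) = 753.

753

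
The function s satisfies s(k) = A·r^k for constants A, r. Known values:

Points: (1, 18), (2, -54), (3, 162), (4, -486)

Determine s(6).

-4374

Consecutive ratio: -54/18 = -3, and 162/(-54) = -3, so r = -3.
Then A·(-3)^1 = 18 gives A = -6, and s(k) = -6·(-3)^k.
s(6) = -6·(-3)^6 = -4374.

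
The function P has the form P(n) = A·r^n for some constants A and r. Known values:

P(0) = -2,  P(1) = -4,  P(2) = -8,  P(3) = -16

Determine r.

Consecutive ratio: -4/(-2) = 2, and -8/(-4) = 2, so r = 2.
Then A·2^0 = -2 gives A = -2, and P(n) = -2·2^n.

2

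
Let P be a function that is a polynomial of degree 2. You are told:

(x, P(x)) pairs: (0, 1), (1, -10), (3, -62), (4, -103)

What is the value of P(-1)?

Write P(x) = ax² + bx + c; the 4 given values yield a linear system in the 3 coefficients.
Solving, P(x) = -5x² - 6x + 1.
Then P(-1) = 2.

2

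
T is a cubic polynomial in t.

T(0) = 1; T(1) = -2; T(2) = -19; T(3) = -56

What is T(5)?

Write T(t) = at³ + bt² + ct + d; the 4 given values yield a linear system in the 4 coefficients.
Solving, T(t) = -t³ - 4t² + 2t + 1.
Then T(5) = -214.

-214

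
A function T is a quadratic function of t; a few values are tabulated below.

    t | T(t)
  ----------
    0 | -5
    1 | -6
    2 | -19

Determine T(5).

Write T(t) = at² + bt + c; the 3 given values yield a linear system in the 3 coefficients.
Solving, T(t) = -6t² + 5t - 5.
Then T(5) = -130.

-130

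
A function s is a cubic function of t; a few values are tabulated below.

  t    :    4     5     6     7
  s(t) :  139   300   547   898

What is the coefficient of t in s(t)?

-4

Write s(t) = at³ + bt² + ct + d; the 4 given values yield a linear system in the 4 coefficients.
Solving, s(t) = 3t³ - 2t² - 4t - 5.
The coefficient of t is -4.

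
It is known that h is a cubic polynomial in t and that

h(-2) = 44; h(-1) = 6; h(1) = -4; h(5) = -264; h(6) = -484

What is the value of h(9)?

-1804

Write h(t) = at³ + bt² + ct + d; the 5 given values yield a linear system in the 4 coefficients.
Solving, h(t) = -3t³ + 5t² - 2t - 4.
Then h(9) = -1804.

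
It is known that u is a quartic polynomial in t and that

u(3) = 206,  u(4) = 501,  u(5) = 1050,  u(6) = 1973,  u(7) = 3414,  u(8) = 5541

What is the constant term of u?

Write u(t) = at^4 + bt³ + ct² + dt + e; the 6 given values yield a linear system in the 5 coefficients.
Solving, u(t) = t^4 + 2t³ + 6t² + 4t + 5.
The constant term is u(0) = 5.

5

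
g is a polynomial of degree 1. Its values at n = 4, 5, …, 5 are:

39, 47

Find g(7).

63

Write g(n) = an + b; the 2 given values yield a linear system in the 2 coefficients.
Solving, g(n) = 8n + 7.
Then g(7) = 63.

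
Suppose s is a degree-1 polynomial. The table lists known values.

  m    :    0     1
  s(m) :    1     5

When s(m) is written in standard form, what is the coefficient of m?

4

Write s(m) = am + b; the 2 given values yield a linear system in the 2 coefficients.
Solving, s(m) = 4m + 1.
The coefficient of m is 4.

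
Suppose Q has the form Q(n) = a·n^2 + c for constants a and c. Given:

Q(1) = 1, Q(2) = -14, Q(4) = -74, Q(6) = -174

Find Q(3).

From Q(1) = 1 and Q(2) = -14: 1a + c = 1 and 4a + c = -14.
Subtracting: 3a = -15, so a = -5; then c = 1 − (-5)·1 = 6.
So Q(n) = -5n² + 6, and Q(3) = -39.

-39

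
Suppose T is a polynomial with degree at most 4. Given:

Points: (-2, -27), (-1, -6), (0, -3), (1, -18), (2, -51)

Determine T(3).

-102

First differences: 21, 3, -15, -33. Second differences: -18, -18, -18.
Level-2 differences are constant, so T has degree 2.
Fitting a degree-2 polynomial gives T(t) = -9t² - 6t - 3.
Then T(3) = -102.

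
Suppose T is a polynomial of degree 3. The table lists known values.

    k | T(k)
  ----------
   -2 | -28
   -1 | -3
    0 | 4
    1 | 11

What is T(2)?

Write T(k) = ak³ + bk² + ck + d; the 4 given values yield a linear system in the 4 coefficients.
Solving, T(k) = 3k³ + 4k + 4.
Then T(2) = 36.

36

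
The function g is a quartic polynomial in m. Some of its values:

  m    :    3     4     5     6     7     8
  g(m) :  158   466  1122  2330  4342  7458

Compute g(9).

First differences: 308, 656, 1208, 2012, 3116. Second differences: 348, 552, 804, 1104. Third differences: 204, 252, 300. Fourth differences: 48, 48.
Level-4 differences are constant, so g has degree 4.
Extending the table by one column gives the next first difference 4568, so g(9) = 7458 + 4568 = 12026.

12026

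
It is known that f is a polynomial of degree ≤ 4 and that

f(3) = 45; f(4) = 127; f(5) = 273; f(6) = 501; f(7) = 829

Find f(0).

First differences: 82, 146, 228, 328. Second differences: 64, 82, 100. Third differences: 18, 18.
Level-3 differences are constant, so f has degree 3.
Fitting a degree-3 polynomial gives f(t) = 3t³ - 4t² - t + 3.
Then f(0) = 3.

3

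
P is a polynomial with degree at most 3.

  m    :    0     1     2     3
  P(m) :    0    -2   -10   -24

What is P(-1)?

First differences: -2, -8, -14. Second differences: -6, -6.
Level-2 differences are constant, so P has degree 2.
Fitting a degree-2 polynomial gives P(m) = -3m² + m.
Then P(-1) = -4.

-4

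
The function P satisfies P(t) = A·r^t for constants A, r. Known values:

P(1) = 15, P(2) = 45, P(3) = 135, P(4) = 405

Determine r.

3

Consecutive ratio: 45/15 = 3, and 135/45 = 3, so r = 3.
Then A·3^1 = 15 gives A = 5, and P(t) = 5·3^t.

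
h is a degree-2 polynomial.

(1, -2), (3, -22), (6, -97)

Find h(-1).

Write h(x) = ax² + bx + c; the 3 given values yield a linear system in the 3 coefficients.
Solving, h(x) = -3x² + 2x - 1.
Then h(-1) = -6.

-6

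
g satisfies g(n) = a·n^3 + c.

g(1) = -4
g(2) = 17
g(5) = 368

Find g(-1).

-10

From g(1) = -4 and g(2) = 17: 1a + c = -4 and 8a + c = 17.
Subtracting: 7a = 21, so a = 3; then c = -4 − 3·1 = -7.
So g(n) = 3n³ − 7, and g(-1) = -10.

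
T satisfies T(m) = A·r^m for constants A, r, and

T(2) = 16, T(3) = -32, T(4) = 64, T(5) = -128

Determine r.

Consecutive ratio: -32/16 = -2, and 64/(-32) = -2, so r = -2.
Then A·(-2)^2 = 16 gives A = 4, and T(m) = 4·(-2)^m.

-2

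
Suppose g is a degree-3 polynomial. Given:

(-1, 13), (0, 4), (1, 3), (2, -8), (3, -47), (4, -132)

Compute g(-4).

Write g(k) = ak³ + bk² + ck + d; the 6 given values yield a linear system in the 4 coefficients.
Solving, g(k) = -3k³ + 4k² - 2k + 4.
Then g(-4) = 268.

268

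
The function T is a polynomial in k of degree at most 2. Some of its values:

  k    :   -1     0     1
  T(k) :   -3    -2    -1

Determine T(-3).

-5

Write T(k) = ak² + bk + c; the 3 given values yield a linear system in the 3 coefficients.
Solving, the leading coefficient vanishes, and T(k) = k - 2.
Then T(-3) = -5.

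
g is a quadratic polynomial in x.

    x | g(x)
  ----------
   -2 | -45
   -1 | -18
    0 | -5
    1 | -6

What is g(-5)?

First differences: 27, 13, -1. Second differences: -14, -14.
Level-2 differences are constant, so g has degree 2.
Fitting a degree-2 polynomial gives g(x) = -7x² + 6x - 5.
Then g(-5) = -210.

-210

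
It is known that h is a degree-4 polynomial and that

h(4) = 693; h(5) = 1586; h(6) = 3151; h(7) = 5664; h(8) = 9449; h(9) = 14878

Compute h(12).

Write h(k) = ak^4 + bk³ + ck² + dk + e; the 6 given values yield a linear system in the 5 coefficients.
Solving, h(k) = 2k^4 + 2k³ + 4k² - 3k + 1.
Then h(12) = 45469.

45469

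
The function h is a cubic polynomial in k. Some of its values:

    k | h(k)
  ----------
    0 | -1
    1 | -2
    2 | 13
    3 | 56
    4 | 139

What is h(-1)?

Write h(k) = ak³ + bk² + ck + d; the 5 given values yield a linear system in the 4 coefficients.
Solving, h(k) = 2k³ + 2k² - 5k - 1.
Then h(-1) = 4.

4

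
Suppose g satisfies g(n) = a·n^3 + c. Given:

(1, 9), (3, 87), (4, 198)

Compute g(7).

1035

From g(1) = 9 and g(3) = 87: 1a + c = 9 and 27a + c = 87.
Subtracting: 26a = 78, so a = 3; then c = 9 − 3·1 = 6.
So g(n) = 3n³ + 6, and g(7) = 1035.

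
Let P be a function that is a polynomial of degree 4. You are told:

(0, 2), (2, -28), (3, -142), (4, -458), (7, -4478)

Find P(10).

Write P(x) = ax^4 + bx³ + cx² + dx + e; the 5 given values yield a linear system in the 5 coefficients.
Solving, P(x) = -2x^4 + x³ - 3x + 2.
Then P(10) = -19028.

-19028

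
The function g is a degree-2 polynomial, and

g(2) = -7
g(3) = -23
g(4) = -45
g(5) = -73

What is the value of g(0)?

7

First differences: -16, -22, -28. Second differences: -6, -6.
Level-2 differences are constant, so g has degree 2.
Fitting a degree-2 polynomial gives g(t) = -3t² - t + 7.
Then g(0) = 7.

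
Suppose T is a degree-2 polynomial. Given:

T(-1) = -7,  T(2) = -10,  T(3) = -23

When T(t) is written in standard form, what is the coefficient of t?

Write T(t) = at² + bt + c; the 3 given values yield a linear system in the 3 coefficients.
Solving, T(t) = -3t² + 2t - 2.
The coefficient of t is 2.

2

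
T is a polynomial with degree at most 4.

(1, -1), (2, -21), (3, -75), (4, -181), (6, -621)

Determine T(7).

-991

Write T(k) = ak^4 + bk³ + ck² + dk + e; the 5 given values yield a linear system in the 5 coefficients.
Solving, the leading coefficient vanishes, and T(k) = -3k³ + k² - 2k + 3.
Then T(7) = -991.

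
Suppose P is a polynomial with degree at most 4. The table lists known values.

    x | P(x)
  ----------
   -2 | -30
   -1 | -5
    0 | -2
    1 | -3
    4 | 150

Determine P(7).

915

Write P(x) = ax^4 + bx³ + cx² + dx + e; the 5 given values yield a linear system in the 5 coefficients.
Solving, the leading coefficient vanishes, and P(x) = 3x³ - 2x² - 2x - 2.
Then P(7) = 915.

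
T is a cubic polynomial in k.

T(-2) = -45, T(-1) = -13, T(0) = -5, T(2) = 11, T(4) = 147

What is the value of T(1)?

Write T(k) = ak³ + bk² + ck + d; the 5 given values yield a linear system in the 4 coefficients.
Solving, T(k) = 3k³ - 3k² + 2k - 5.
Then T(1) = -3.

-3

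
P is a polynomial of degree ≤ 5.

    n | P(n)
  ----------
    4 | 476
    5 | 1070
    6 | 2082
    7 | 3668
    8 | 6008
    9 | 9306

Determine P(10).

13790

First differences: 594, 1012, 1586, 2340, 3298. Second differences: 418, 574, 754, 958. Third differences: 156, 180, 204. Fourth differences: 24, 24.
Level-4 differences are constant, so P has degree 4.
Extending the table by one column gives the next first difference 4484, so P(10) = 9306 + 4484 = 13790.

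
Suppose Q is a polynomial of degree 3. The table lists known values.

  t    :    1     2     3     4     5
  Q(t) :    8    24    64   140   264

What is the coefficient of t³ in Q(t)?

First differences: 16, 40, 76, 124. Second differences: 24, 36, 48. Third differences: 12, 12.
Level-3 differences are constant, so Q has degree 3.
Fitting a degree-3 polynomial gives Q(t) = 2t³ + 2t + 4.
The coefficient of t³ is 2.

2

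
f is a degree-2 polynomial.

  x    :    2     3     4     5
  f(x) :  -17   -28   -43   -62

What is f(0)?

-7

Write f(x) = ax² + bx + c; the 4 given values yield a linear system in the 3 coefficients.
Solving, f(x) = -2x² - x - 7.
Then f(0) = -7.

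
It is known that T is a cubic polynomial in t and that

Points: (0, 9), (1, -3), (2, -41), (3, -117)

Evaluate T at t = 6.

Write T(t) = at³ + bt² + ct + d; the 4 given values yield a linear system in the 4 coefficients.
Solving, T(t) = -2t³ - 7t² - 3t + 9.
Then T(6) = -693.

-693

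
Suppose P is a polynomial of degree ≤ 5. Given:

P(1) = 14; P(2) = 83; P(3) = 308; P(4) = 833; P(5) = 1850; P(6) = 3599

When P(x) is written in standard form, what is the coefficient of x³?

4

First differences: 69, 225, 525, 1017, 1749. Second differences: 156, 300, 492, 732. Third differences: 144, 192, 240. Fourth differences: 48, 48.
Level-4 differences are constant, so P has degree 4.
Fitting a degree-4 polynomial gives P(x) = 2x^4 + 4x³ + 4x² - x + 5.
The coefficient of x³ is 4.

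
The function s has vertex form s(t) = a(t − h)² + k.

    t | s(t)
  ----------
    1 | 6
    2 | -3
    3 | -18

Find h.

First differences -9, -15; second difference -6 = 2a, so a = -3.
Expanding, the t-coefficient is −2ah = 6h; matching it to the data gives h = 0, and then k = 9.
So s(t) = -3(t + 0)² + 9.
Hence h = 0.

0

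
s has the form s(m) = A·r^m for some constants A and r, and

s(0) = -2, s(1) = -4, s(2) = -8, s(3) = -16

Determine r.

Consecutive ratio: -4/(-2) = 2, and -8/(-4) = 2, so r = 2.
Then A·2^0 = -2 gives A = -2, and s(m) = -2·2^m.

2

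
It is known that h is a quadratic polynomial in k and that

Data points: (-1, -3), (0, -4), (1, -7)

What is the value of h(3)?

-19

Write h(k) = ak² + bk + c; the 3 given values yield a linear system in the 3 coefficients.
Solving, h(k) = -k² - 2k - 4.
Then h(3) = -19.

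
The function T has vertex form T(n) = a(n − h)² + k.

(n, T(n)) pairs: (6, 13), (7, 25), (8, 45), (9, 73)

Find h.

5

First differences 12, 20, 28; second difference 8 = 2a, so a = 4.
Expanding, the n-coefficient is −2ah = -8h; matching it to the data gives h = 5, and then k = 9.
So T(n) = 4(n − 5)² + 9.
Hence h = 5.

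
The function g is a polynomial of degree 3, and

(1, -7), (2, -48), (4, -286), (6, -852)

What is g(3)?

Write g(n) = an³ + bn² + cn + d; the 4 given values yield a linear system in the 4 coefficients.
Solving, g(n) = -3n³ - 5n² - 5n + 6.
Then g(3) = -135.

-135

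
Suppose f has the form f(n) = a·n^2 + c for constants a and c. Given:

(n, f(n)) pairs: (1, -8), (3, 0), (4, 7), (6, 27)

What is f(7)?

40

From f(1) = -8 and f(3) = 0: 1a + c = -8 and 9a + c = 0.
Subtracting: 8a = 8, so a = 1; then c = -8 − 1·1 = -9.
So f(n) = 1n² − 9, and f(7) = 40.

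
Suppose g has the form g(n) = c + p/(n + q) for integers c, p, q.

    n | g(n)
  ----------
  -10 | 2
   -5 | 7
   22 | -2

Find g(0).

-13

(g(n) − c)(n + q) = p for each data point; the three points give a linear system in c and q, then p follows.
Solving: c = -1, q = 2, p = -24, so g(n) = -1 − 24/(n + 2).
Then g(0) = -1 − 24/2 = -13.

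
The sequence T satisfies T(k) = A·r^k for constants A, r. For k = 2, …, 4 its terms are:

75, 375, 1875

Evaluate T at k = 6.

46875

Consecutive ratio: 375/75 = 5, and 1875/375 = 5, so r = 5.
Then A·5^2 = 75 gives A = 3, and T(k) = 3·5^k.
T(6) = 3·5^6 = 46875.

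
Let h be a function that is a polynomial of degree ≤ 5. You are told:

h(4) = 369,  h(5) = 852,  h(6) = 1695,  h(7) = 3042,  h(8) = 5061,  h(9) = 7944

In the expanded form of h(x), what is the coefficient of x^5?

0

First differences: 483, 843, 1347, 2019, 2883. Second differences: 360, 504, 672, 864. Third differences: 144, 168, 192. Fourth differences: 24, 24.
Level-4 differences are constant, so h has degree 4.
Fitting a degree-4 polynomial gives h(x) = x^4 + 2x³ - x² + x - 3.
The coefficient of x^5 is 0.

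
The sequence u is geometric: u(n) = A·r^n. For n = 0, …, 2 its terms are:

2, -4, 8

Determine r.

Consecutive ratio: -4/2 = -2, and 8/(-4) = -2, so r = -2.
Then A·(-2)^0 = 2 gives A = 2, and u(n) = 2·(-2)^n.

-2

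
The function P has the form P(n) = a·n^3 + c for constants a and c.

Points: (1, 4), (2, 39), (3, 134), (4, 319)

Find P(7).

1714

From P(1) = 4 and P(2) = 39: 1a + c = 4 and 8a + c = 39.
Subtracting: 7a = 35, so a = 5; then c = 4 − 5·1 = -1.
So P(n) = 5n³ − 1, and P(7) = 1714.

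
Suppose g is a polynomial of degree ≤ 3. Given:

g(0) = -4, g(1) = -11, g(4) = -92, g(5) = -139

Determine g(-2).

Write g(x) = ax³ + bx² + cx + d; the 4 given values yield a linear system in the 4 coefficients.
Solving, the leading coefficient vanishes, and g(x) = -5x² - 2x - 4.
Then g(-2) = -20.

-20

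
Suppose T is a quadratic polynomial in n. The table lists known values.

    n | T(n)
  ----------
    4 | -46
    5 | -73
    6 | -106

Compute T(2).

Write T(n) = an² + bn + c; the 3 given values yield a linear system in the 3 coefficients.
Solving, T(n) = -3n² + 2.
Then T(2) = -10.

-10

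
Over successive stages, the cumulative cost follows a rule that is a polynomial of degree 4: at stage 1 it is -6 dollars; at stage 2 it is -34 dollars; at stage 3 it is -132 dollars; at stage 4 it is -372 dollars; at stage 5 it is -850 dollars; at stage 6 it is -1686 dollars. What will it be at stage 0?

Write the value at x as Q(x).
First differences: -28, -98, -240, -478, -836. Second differences: -70, -142, -238, -358. Third differences: -72, -96, -120. Fourth differences: -24, -24.
Level-4 differences are constant, so Q has degree 4.
Fitting a degree-4 polynomial gives Q(x) = -x^4 - 2x³ + 2x² - 5x.
Then Q(0) = 0.

0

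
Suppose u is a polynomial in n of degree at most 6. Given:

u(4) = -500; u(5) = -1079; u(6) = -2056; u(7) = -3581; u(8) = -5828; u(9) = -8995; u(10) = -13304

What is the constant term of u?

-4

Write u(n) = an^6 + bn^5 + cn^4 + dn³ + en² + pn + q; the 7 given values yield a linear system in the 7 coefficients.
Solving, the top 2 coefficients vanish, and u(n) = -n^4 - 3n³ - 3n² - 4.
The constant term is u(0) = -4.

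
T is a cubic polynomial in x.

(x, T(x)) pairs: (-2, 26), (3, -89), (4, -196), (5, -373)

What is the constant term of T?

-8

Write T(x) = ax³ + bx² + cx + d; the 4 given values yield a linear system in the 4 coefficients.
Solving, T(x) = -3x³ + x² - 3x - 8.
The constant term is T(0) = -8.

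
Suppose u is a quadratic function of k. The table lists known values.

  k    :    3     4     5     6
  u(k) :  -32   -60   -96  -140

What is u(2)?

First differences: -28, -36, -44. Second differences: -8, -8.
Level-2 differences are constant, so u has degree 2.
Fitting a degree-2 polynomial gives u(k) = -4k² + 4.
Then u(2) = -12.

-12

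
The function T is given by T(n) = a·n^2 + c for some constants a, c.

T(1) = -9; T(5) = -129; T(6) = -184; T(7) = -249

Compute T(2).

From T(1) = -9 and T(5) = -129: 1a + c = -9 and 25a + c = -129.
Subtracting: 24a = -120, so a = -5; then c = -9 − (-5)·1 = -4.
So T(n) = -5n² − 4, and T(2) = -24.

-24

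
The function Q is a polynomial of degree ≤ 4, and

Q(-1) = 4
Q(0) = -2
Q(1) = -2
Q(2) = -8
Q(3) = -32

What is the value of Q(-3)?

82

First differences: -6, 0, -6, -24. Second differences: 6, -6, -18. Third differences: -12, -12.
Level-3 differences are constant, so Q has degree 3.
Fitting a degree-3 polynomial gives Q(n) = -2n³ + 3n² - n - 2.
Then Q(-3) = 82.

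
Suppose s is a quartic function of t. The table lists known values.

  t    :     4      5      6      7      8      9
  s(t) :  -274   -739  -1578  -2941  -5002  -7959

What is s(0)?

6

Write s(t) = at^4 + bt³ + ct² + dt + e; the 6 given values yield a linear system in the 5 coefficients.
Solving, s(t) = -t^4 - 3t³ + 9t² + 6t + 6.
The constant term is s(0) = 6.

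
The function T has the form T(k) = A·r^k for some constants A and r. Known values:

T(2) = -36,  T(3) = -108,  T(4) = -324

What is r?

3

Consecutive ratio: -108/(-36) = 3, and -324/(-108) = 3, so r = 3.
Then A·3^2 = -36 gives A = -4, and T(k) = -4·3^k.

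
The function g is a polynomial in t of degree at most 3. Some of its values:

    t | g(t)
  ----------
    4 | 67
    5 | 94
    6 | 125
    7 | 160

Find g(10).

289

First differences: 27, 31, 35. Second differences: 4, 4.
Level-2 differences are constant, so g has degree 2.
Fitting a degree-2 polynomial gives g(t) = 2t² + 9t - 1.
Then g(10) = 289.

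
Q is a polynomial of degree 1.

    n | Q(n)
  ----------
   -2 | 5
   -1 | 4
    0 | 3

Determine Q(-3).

First differences: -1, -1.
Level-1 differences are constant, so Q has degree 1.
Fitting a degree-1 polynomial gives Q(n) = -n + 3.
Then Q(-3) = 6.

6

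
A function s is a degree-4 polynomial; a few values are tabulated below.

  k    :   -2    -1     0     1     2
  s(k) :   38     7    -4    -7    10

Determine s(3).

Write s(k) = ak^4 + bk³ + ck² + dk + e; the 5 given values yield a linear system in the 5 coefficients.
Solving, s(k) = k^4 + 3k² - 7k - 4.
Then s(3) = 83.

83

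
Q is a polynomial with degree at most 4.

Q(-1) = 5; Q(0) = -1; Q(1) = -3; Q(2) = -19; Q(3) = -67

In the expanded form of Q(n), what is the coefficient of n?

First differences: -6, -2, -16, -48. Second differences: 4, -14, -32. Third differences: -18, -18.
Level-3 differences are constant, so Q has degree 3.
Fitting a degree-3 polynomial gives Q(n) = -3n³ + 2n² - n - 1.
The coefficient of n is -1.

-1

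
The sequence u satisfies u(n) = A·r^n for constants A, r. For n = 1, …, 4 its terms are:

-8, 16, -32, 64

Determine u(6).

256

Consecutive ratio: 16/(-8) = -2, and -32/16 = -2, so r = -2.
Then A·(-2)^1 = -8 gives A = 4, and u(n) = 4·(-2)^n.
u(6) = 4·(-2)^6 = 256.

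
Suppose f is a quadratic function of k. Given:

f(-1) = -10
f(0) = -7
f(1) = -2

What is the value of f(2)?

Write f(k) = ak² + bk + c; the 3 given values yield a linear system in the 3 coefficients.
Solving, f(k) = k² + 4k - 7.
Then f(2) = 5.

5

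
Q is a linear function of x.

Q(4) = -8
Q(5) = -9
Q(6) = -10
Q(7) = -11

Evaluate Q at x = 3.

-7

First differences: -1, -1, -1.
Level-1 differences are constant, so Q has degree 1.
Fitting a degree-1 polynomial gives Q(x) = -x - 4.
Then Q(3) = -7.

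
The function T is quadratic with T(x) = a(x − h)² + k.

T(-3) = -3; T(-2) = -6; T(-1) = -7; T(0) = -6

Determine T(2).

First differences -3, -1, 1; second difference 2 = 2a, so a = 1.
Expanding, the x-coefficient is −2ah = -2h; matching it to the data gives h = -1, and then k = -7.
So T(x) = 1(x + 1)² − 7.
T(2) = 1·3² − 7 = 2.

2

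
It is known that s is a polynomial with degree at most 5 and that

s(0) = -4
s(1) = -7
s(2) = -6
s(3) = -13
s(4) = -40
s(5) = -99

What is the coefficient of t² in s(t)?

First differences: -3, 1, -7, -27, -59. Second differences: 4, -8, -20, -32. Third differences: -12, -12, -12.
Level-3 differences are constant, so s has degree 3.
Fitting a degree-3 polynomial gives s(t) = -2t³ + 8t² - 9t - 4.
The coefficient of t² is 8.

8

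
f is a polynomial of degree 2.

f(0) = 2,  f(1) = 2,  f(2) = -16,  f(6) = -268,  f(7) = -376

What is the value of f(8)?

-502

Write f(t) = at² + bt + c; the 5 given values yield a linear system in the 3 coefficients.
Solving, f(t) = -9t² + 9t + 2.
Then f(8) = -502.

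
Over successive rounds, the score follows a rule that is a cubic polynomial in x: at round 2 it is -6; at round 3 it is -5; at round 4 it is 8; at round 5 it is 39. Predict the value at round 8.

300

Write the value at x as P(x).
Write P(x) = ax³ + bx² + cx + d; the 4 given values yield a linear system in the 4 coefficients.
Solving, P(x) = x³ - 3x² - 3x + 4.
Then P(8) = 300.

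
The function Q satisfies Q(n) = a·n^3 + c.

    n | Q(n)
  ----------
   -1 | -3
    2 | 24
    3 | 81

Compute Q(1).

From Q(-1) = -3 and Q(2) = 24: -1a + c = -3 and 8a + c = 24.
Subtracting: 9a = 27, so a = 3; then c = -3 − 3·(-1) = 0.
So Q(n) = 3n³ + 0, and Q(1) = 3.

3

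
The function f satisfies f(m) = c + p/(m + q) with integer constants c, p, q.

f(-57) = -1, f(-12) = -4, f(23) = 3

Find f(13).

(f(m) − c)(m + q) = p for each data point; the three points give a linear system in c and q, then p follows.
Solving: c = 0, q = -3, p = 60, so f(m) = 60/(m − 3).
Then f(13) = 0 + 60/10 = 6.

6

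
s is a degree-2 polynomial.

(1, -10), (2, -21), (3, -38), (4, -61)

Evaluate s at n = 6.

Write s(n) = an² + bn + c; the 4 given values yield a linear system in the 3 coefficients.
Solving, s(n) = -3n² - 2n - 5.
Then s(6) = -125.

-125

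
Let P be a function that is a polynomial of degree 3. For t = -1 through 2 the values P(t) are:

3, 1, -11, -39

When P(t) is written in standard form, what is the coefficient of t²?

-5

Write P(t) = at³ + bt² + ct + d; the 4 given values yield a linear system in the 4 coefficients.
Solving, P(t) = -t³ - 5t² - 6t + 1.
The coefficient of t² is -5.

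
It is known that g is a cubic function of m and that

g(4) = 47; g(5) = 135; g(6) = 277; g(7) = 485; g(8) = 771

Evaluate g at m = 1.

First differences: 88, 142, 208, 286. Second differences: 54, 66, 78. Third differences: 12, 12.
Level-3 differences are constant, so g has degree 3.
Fitting a degree-3 polynomial gives g(m) = 2m³ - 3m² - 7m - 5.
Then g(1) = -13.

-13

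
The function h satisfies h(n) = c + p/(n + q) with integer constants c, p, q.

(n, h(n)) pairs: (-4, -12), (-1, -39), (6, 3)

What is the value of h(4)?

(h(n) − c)(n + q) = p for each data point; the three points give a linear system in c and q, then p follows.
Solving: c = -3, q = 0, p = 36, so h(n) = -3 + 36/(n + 0).
Then h(4) = -3 + 36/4 = 6.

6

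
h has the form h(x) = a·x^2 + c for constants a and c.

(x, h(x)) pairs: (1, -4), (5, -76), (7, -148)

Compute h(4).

From h(1) = -4 and h(5) = -76: 1a + c = -4 and 25a + c = -76.
Subtracting: 24a = -72, so a = -3; then c = -4 − (-3)·1 = -1.
So h(x) = -3x² − 1, and h(4) = -49.

-49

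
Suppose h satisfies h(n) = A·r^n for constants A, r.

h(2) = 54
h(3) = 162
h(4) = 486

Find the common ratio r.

Consecutive ratio: 162/54 = 3, and 486/162 = 3, so r = 3.
Then A·3^2 = 54 gives A = 6, and h(n) = 6·3^n.

3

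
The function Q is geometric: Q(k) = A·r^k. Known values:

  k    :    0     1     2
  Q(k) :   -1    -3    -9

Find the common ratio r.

3

Consecutive ratio: -3/(-1) = 3, and -9/(-3) = 3, so r = 3.
Then A·3^0 = -1 gives A = -1, and Q(k) = -1·3^k.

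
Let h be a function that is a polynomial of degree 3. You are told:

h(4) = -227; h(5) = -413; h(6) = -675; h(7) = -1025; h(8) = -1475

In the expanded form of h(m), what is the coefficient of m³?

-2

Write h(m) = am³ + bm² + cm + d; the 5 given values yield a linear system in the 4 coefficients.
Solving, h(m) = -2m³ - 8m² + 8m - 3.
The coefficient of m³ is -2.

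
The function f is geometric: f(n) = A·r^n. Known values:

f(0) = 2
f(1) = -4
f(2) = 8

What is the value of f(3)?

-16

Consecutive ratio: -4/2 = -2, and 8/(-4) = -2, so r = -2.
Then A·(-2)^0 = 2 gives A = 2, and f(n) = 2·(-2)^n.
f(3) = 2·(-2)^3 = -16.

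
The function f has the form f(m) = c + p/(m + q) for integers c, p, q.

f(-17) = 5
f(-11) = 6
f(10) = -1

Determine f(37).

2

(f(m) − c)(m + q) = p for each data point; the three points give a linear system in c and q, then p follows.
Solving: c = 3, q = -1, p = -36, so f(m) = 3 − 36/(m − 1).
Then f(37) = 3 − 36/36 = 2.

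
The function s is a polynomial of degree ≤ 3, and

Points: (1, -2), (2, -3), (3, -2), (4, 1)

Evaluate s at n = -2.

13

First differences: -1, 1, 3. Second differences: 2, 2.
Level-2 differences are constant, so s has degree 2.
Fitting a degree-2 polynomial gives s(n) = n² - 4n + 1.
Then s(-2) = 13.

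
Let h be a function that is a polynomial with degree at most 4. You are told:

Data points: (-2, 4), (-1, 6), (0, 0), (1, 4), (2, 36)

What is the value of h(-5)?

-230

First differences: 2, -6, 4, 32. Second differences: -8, 10, 28. Third differences: 18, 18.
Level-3 differences are constant, so h has degree 3.
Fitting a degree-3 polynomial gives h(t) = 3t³ + 5t² - 4t.
Then h(-5) = -230.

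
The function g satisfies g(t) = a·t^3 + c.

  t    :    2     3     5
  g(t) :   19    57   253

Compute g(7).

689

From g(2) = 19 and g(3) = 57: 8a + c = 19 and 27a + c = 57.
Subtracting: 19a = 38, so a = 2; then c = 19 − 2·8 = 3.
So g(t) = 2t³ + 3, and g(7) = 689.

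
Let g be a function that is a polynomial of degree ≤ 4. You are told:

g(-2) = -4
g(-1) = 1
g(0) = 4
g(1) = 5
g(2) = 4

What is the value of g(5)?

First differences: 5, 3, 1, -1. Second differences: -2, -2, -2.
Level-2 differences are constant, so g has degree 2.
Fitting a degree-2 polynomial gives g(k) = -k² + 2k + 4.
Then g(5) = -11.

-11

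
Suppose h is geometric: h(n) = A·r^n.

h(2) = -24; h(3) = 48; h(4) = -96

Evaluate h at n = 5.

Consecutive ratio: 48/(-24) = -2, and -96/48 = -2, so r = -2.
Then A·(-2)^2 = -24 gives A = -6, and h(n) = -6·(-2)^n.
h(5) = -6·(-2)^5 = 192.

192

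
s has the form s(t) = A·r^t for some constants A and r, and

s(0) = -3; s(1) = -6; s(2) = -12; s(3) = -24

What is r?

2

Consecutive ratio: -6/(-3) = 2, and -12/(-6) = 2, so r = 2.
Then A·2^0 = -3 gives A = -3, and s(t) = -3·2^t.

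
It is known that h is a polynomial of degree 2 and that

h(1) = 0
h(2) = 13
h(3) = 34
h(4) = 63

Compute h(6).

First differences: 13, 21, 29. Second differences: 8, 8.
Level-2 differences are constant, so h has degree 2.
Fitting a degree-2 polynomial gives h(k) = 4k² + k - 5.
Then h(6) = 145.

145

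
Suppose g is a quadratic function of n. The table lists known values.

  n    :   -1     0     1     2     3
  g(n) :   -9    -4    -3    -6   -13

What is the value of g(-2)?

First differences: 5, 1, -3, -7. Second differences: -4, -4, -4.
Level-2 differences are constant, so g has degree 2.
Fitting a degree-2 polynomial gives g(n) = -2n² + 3n - 4.
Then g(-2) = -18.

-18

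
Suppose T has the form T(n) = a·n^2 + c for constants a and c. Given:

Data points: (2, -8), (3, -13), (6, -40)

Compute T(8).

From T(2) = -8 and T(3) = -13: 4a + c = -8 and 9a + c = -13.
Subtracting: 5a = -5, so a = -1; then c = -8 − (-1)·4 = -4.
So T(n) = -1n² − 4, and T(8) = -68.

-68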